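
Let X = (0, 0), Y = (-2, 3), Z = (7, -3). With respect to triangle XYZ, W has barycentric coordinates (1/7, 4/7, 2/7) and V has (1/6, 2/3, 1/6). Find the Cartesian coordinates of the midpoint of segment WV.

(29/84, 33/28)

Barycentric coordinates of the midpoint are the average: (13/84, 13/21, 19/84).
Converting: (13/84)·X + (13/21)·Y + (19/84)·Z = (29/84, 33/28).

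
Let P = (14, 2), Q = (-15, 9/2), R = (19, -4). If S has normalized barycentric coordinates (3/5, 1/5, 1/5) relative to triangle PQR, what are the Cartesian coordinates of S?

(46/5, 13/10)

S = (3/5)·P + (1/5)·Q + (1/5)·R.
x-coordinate: (3/5)·14 + (1/5)·(-15) + (1/5)·19 = 46/5.
y-coordinate: (3/5)·2 + (1/5)·(9/2) + (1/5)·(-4) = 13/10.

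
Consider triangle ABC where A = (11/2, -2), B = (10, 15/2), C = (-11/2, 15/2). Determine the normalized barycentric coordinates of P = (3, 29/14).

(4/7, 1/7, 2/7)

Signed area of the reference triangle: [ABC] = ½·((11/2)·(15/2−(15/2)) + 10·(15/2−(-2)) + (-11/2)·(-2−(15/2))) = ½·(0 + 95 + 209/4) = 589/8.
[PBC] = ½·(3·(15/2−(15/2)) + 10·(15/2−(29/14)) + (-11/2)·(29/14−(15/2))) = ½·(0 + 380/7 + 209/7) = 589/14, so the A-coordinate is (589/14)/(589/8) = 4/7.
[APC] = ½·((11/2)·(29/14−(15/2)) + 3·(15/2−(-2)) + (-11/2)·(-2−(29/14))) = ½·(-209/7 + 57/2 + 627/28) = 589/56, so the B-coordinate is 1/7.
[ABP] = ½·((11/2)·(15/2−(29/14)) + 10·(29/14−(-2)) + 3·(-2−(15/2))) = ½·(209/7 + 285/7 − 57/2) = 589/28, so the C-coordinate is 2/7.
Check: 4/7 + 1/7 + 2/7 = 1.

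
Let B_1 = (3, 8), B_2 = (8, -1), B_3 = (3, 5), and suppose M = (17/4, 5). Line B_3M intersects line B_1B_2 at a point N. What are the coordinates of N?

Barycentric coordinates of M with respect to B_1B_2B_3: (1/2, 1/4, 1/4).
On side B_1B_2 the B_3-coordinate is zero; dropping M's B_3-weight 1/4 and renormalizing the remaining 1/2 : 1/4 gives weights 2/3, 1/3 on B_1, B_2.
N = (2/3)·(3, 8) + (1/3)·(8, -1) = (14/3, 5).

(14/3, 5)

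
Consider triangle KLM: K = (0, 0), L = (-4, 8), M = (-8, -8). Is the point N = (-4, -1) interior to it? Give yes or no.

Barycentric coordinates of N: (3/8, 1/4, 3/8).
The three coordinates are positive, positive, positive; a point is interior exactly when all three are positive.

yes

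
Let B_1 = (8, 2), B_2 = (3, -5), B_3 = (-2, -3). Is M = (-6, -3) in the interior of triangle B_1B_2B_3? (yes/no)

no

Barycentric coordinates of M: (-8/45, -4/9, 73/45).
The three coordinates are negative, negative, positive; a point is interior exactly when all three are positive.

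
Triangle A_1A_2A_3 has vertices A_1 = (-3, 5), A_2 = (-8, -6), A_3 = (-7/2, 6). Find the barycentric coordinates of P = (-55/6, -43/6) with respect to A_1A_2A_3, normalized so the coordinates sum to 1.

Signed area of the reference triangle: [A_1A_2A_3] = ½·((-3)·(-6−6) + (-8)·(6−5) + (-7/2)·(5−(-6))) = ½·(36 − 8 − 77/2) = -21/4.
[PA_2A_3] = ½·((-55/6)·(-6−6) + (-8)·(6−(-43/6)) + (-7/2)·(-43/6−(-6))) = ½·(110 − 316/3 + 49/12) = 35/8, so the A_1-coordinate is (35/8)/(-21/4) = -5/6.
[A_1PA_3] = ½·((-3)·(-43/6−6) + (-55/6)·(6−5) + (-7/2)·(5−(-43/6))) = ½·(79/2 − 55/6 − 511/12) = -49/8, so the A_2-coordinate is 7/6.
[A_1A_2P] = ½·((-3)·(-6−(-43/6)) + (-8)·(-43/6−5) + (-55/6)·(5−(-6))) = ½·(-7/2 + 292/3 − 605/6) = -7/2, so the A_3-coordinate is 2/3.
Check: -5/6 + 7/6 + 2/3 = 1.

(-5/6, 7/6, 2/3)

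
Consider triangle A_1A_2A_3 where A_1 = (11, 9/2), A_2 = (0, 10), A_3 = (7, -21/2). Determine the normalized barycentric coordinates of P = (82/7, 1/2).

(13/14, -1/7, 3/14)

Signed area of the reference triangle: [A_1A_2A_3] = ½·(11·(10−(-21/2)) + 0·(-21/2−(9/2)) + 7·(9/2−10)) = ½·(451/2 + 0 − 77/2) = 187/2.
[PA_2A_3] = ½·((82/7)·(10−(-21/2)) + 0·(-21/2−(1/2)) + 7·(1/2−10)) = ½·(1681/7 + 0 − 133/2) = 2431/28, so the A_1-coordinate is (2431/28)/(187/2) = 13/14.
[A_1PA_3] = ½·(11·(1/2−(-21/2)) + (82/7)·(-21/2−(9/2)) + 7·(9/2−(1/2))) = ½·(121 − 1230/7 + 28) = -187/14, so the A_2-coordinate is -1/7.
[A_1A_2P] = ½·(11·(10−(1/2)) + 0·(1/2−(9/2)) + (82/7)·(9/2−10)) = ½·(209/2 + 0 − 451/7) = 561/28, so the A_3-coordinate is 3/14.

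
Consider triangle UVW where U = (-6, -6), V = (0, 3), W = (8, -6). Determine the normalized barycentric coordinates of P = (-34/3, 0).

Signed area of the reference triangle: [UVW] = ½·((-6)·(3−(-6)) + 0·(-6−(-6)) + 8·(-6−3)) = ½·(-54 + 0 − 72) = -63.
[PVW] = ½·((-34/3)·(3−(-6)) + 0·(-6−0) + 8·(0−3)) = ½·(-102 + 0 − 24) = -63, so the U-coordinate is (-63)/(-63) = 1.
[UPW] = ½·((-6)·(0−(-6)) + (-34/3)·(-6−(-6)) + 8·(-6−0)) = ½·(-36 + 0 − 48) = -42, so the V-coordinate is 2/3.
[UVP] = ½·((-6)·(3−0) + 0·(0−(-6)) + (-34/3)·(-6−3)) = ½·(-18 + 0 + 102) = 42, so the W-coordinate is -2/3.

(1, 2/3, -2/3)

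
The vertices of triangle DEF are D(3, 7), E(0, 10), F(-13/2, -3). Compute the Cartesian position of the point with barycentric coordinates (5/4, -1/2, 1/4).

(17/8, 3)

G = (5/4)·D + (-1/2)·E + (1/4)·F.
x-coordinate: (5/4)·3 + (-1/2)·0 + (1/4)·(-13/2) = 17/8.
y-coordinate: (5/4)·7 + (-1/2)·10 + (1/4)·(-3) = 3.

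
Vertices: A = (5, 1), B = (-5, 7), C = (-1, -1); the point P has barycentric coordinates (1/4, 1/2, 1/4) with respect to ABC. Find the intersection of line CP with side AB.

(-5/3, 5)

Line CP meets AB where the C-coordinate vanishes; zeroing P's C-weight and renormalizing leaves A, B-weights 1/4 : 1/2 → (1/3, 2/3).
So Q = (1/3)·A + (2/3)·B = (-5/3, 5).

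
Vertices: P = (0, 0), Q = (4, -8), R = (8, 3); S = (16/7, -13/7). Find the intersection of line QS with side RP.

Barycentric coordinates of S with respect to PQR: (4/7, 2/7, 1/7).
On side RP the Q-coordinate is zero; dropping S's Q-weight 2/7 and renormalizing the remaining 1/7 : 4/7 gives weights 1/5, 4/5 on R, P.
T = (1/5)·(8, 3) + (4/5)·(0, 0) = (8/5, 3/5).

(8/5, 3/5)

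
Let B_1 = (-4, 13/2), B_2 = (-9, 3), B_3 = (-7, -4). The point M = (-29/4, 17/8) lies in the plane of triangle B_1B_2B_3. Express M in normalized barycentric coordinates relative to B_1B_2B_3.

Signed area of the reference triangle: [B_1B_2B_3] = ½·((-4)·(3−(-4)) + (-9)·(-4−(13/2)) + (-7)·(13/2−3)) = ½·(-28 + 189/2 − 49/2) = 21.
[MB_2B_3] = ½·((-29/4)·(3−(-4)) + (-9)·(-4−(17/8)) + (-7)·(17/8−3)) = ½·(-203/4 + 441/8 + 49/8) = 21/4, so the B_1-coordinate is (21/4)/21 = 1/4.
[B_1MB_3] = ½·((-4)·(17/8−(-4)) + (-29/4)·(-4−(13/2)) + (-7)·(13/2−(17/8))) = ½·(-49/2 + 609/8 − 245/8) = 21/2, so the B_2-coordinate is 1/2.
[B_1B_2M] = ½·((-4)·(3−(17/8)) + (-9)·(17/8−(13/2)) + (-29/4)·(13/2−3)) = ½·(-7/2 + 315/8 − 203/8) = 21/4, so the B_3-coordinate is 1/4.

(1/4, 1/2, 1/4)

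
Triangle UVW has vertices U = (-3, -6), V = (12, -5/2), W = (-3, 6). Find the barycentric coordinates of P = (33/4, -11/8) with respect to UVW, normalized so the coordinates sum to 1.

(1/12, 3/4, 1/6)

Signed area of the reference triangle: [UVW] = ½·((-3)·(-5/2−6) + 12·(6−(-6)) + (-3)·(-6−(-5/2))) = ½·(51/2 + 144 + 21/2) = 90.
[PVW] = ½·((33/4)·(-5/2−6) + 12·(6−(-11/8)) + (-3)·(-11/8−(-5/2))) = ½·(-561/8 + 177/2 − 27/8) = 15/2, so the U-coordinate is (15/2)/90 = 1/12.
[UPW] = ½·((-3)·(-11/8−6) + (33/4)·(6−(-6)) + (-3)·(-6−(-11/8))) = ½·(177/8 + 99 + 111/8) = 135/2, so the V-coordinate is 3/4.
[UVP] = ½·((-3)·(-5/2−(-11/8)) + 12·(-11/8−(-6)) + (33/4)·(-6−(-5/2))) = ½·(27/8 + 111/2 − 231/8) = 15, so the W-coordinate is 1/6.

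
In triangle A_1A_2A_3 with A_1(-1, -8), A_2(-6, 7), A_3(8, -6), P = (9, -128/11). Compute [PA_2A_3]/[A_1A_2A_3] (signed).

5/11

[A_1A_2A_3] = ½·((-1)·(7−(-6)) + (-6)·(-6−(-8)) + 8·(-8−7)) = ½·(-13 − 12 − 120) = -145/2.
[PA_2A_3] = ½·(9·(7−(-6)) + (-6)·(-6−(-128/11)) + 8·(-128/11−7)) = ½·(117 − 372/11 − 1640/11) = -725/22, so the ratio is (-725/22)/(-145/2) = 5/11.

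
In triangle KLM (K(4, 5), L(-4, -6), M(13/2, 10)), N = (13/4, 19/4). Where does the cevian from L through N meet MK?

(17/3, 25/3)

Barycentric coordinates of N with respect to KLM: (1/4, 1/4, 1/2).
On side MK the L-coordinate is zero; dropping N's L-weight 1/4 and renormalizing the remaining 1/2 : 1/4 gives weights 2/3, 1/3 on M, K.
J = (2/3)·(13/2, 10) + (1/3)·(4, 5) = (17/3, 25/3).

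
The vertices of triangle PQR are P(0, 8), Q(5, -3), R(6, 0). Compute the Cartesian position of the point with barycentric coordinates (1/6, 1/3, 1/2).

(14/3, 1/3)

S = (1/6)·P + (1/3)·Q + (1/2)·R.
x-coordinate: (1/6)·0 + (1/3)·5 + (1/2)·6 = 14/3.
y-coordinate: (1/6)·8 + (1/3)·(-3) + (1/2)·0 = 1/3.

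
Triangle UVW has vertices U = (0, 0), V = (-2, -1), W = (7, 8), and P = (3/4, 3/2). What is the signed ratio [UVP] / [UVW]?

1/4

[UVW] = ½·(0·(-1−8) + (-2)·(8−0) + 7·(0−(-1))) = ½·(0 − 16 + 7) = -9/2.
[UVP] = ½·(0·(-1−(3/2)) + (-2)·(3/2−0) + (3/4)·(0−(-1))) = ½·(0 − 3 + 3/4) = -9/8, so the ratio is (-9/8)/(-9/2) = 1/4.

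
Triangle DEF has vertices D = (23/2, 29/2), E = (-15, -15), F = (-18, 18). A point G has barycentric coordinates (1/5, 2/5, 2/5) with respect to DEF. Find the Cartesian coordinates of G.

G = (1/5)·D + (2/5)·E + (2/5)·F.
x-coordinate: (1/5)·(23/2) + (2/5)·(-15) + (2/5)·(-18) = -109/10.
y-coordinate: (1/5)·(29/2) + (2/5)·(-15) + (2/5)·18 = 41/10.

(-109/10, 41/10)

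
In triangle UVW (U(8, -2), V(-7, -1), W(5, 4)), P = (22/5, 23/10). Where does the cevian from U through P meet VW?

(7/2, 27/8)

Barycentric coordinates of P with respect to UVW: (1/5, 1/10, 7/10).
On side VW the U-coordinate is zero; dropping P's U-weight 1/5 and renormalizing the remaining 1/10 : 7/10 gives weights 1/8, 7/8 on V, W.
Q = (1/8)·(-7, -1) + (7/8)·(5, 4) = (7/2, 27/8).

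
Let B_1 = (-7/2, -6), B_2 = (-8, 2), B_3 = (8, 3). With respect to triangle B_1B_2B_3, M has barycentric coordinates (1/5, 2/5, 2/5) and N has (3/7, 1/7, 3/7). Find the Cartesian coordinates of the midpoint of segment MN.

(3/70, -1/10)

Barycentric coordinates of the midpoint are the average: (11/35, 19/70, 29/70).
Converting: (11/35)·B_1 + (19/70)·B_2 + (29/70)·B_3 = (3/70, -1/10).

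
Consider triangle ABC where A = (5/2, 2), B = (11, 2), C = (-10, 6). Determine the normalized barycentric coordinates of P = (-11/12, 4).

Signed area of the reference triangle: [ABC] = ½·((5/2)·(2−6) + 11·(6−2) + (-10)·(2−2)) = ½·(-10 + 44 + 0) = 17.
[PBC] = ½·((-11/12)·(2−6) + 11·(6−4) + (-10)·(4−2)) = ½·(11/3 + 22 − 20) = 17/6, so the A-coordinate is (17/6)/17 = 1/6.
[APC] = ½·((5/2)·(4−6) + (-11/12)·(6−2) + (-10)·(2−4)) = ½·(-5 − 11/3 + 20) = 17/3, so the B-coordinate is 1/3.
[ABP] = ½·((5/2)·(2−4) + 11·(4−2) + (-11/12)·(2−2)) = ½·(-5 + 22 + 0) = 17/2, so the C-coordinate is 1/2.

(1/6, 1/3, 1/2)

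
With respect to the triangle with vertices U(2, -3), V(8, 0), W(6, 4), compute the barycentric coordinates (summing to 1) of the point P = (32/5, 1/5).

(1/5, 3/5, 1/5)

Signed area of the reference triangle: [UVW] = ½·(2·(0−4) + 8·(4−(-3)) + 6·(-3−0)) = ½·(-8 + 56 − 18) = 15.
[PVW] = ½·((32/5)·(0−4) + 8·(4−(1/5)) + 6·(1/5−0)) = ½·(-128/5 + 152/5 + 6/5) = 3, so the U-coordinate is 3/15 = 1/5.
[UPW] = ½·(2·(1/5−4) + (32/5)·(4−(-3)) + 6·(-3−(1/5))) = ½·(-38/5 + 224/5 − 96/5) = 9, so the V-coordinate is 3/5.
[UVP] = ½·(2·(0−(1/5)) + 8·(1/5−(-3)) + (32/5)·(-3−0)) = ½·(-2/5 + 128/5 − 96/5) = 3, so the W-coordinate is 1/5.
Check: 1/5 + 3/5 + 1/5 = 1.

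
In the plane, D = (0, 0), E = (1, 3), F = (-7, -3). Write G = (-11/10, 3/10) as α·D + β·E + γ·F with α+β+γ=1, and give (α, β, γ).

(1/2, 3/10, 1/5)

Signed area of the reference triangle: [DEF] = ½·(0·(3−(-3)) + 1·(-3−0) + (-7)·(0−3)) = ½·(0 − 3 + 21) = 9.
[GEF] = ½·((-11/10)·(3−(-3)) + 1·(-3−(3/10)) + (-7)·(3/10−3)) = ½·(-33/5 − 33/10 + 189/10) = 9/2, so the D-coordinate is (9/2)/9 = 1/2.
[DGF] = ½·(0·(3/10−(-3)) + (-11/10)·(-3−0) + (-7)·(0−(3/10))) = ½·(0 + 33/10 + 21/10) = 27/10, so the E-coordinate is 3/10.
[DEG] = ½·(0·(3−(3/10)) + 1·(3/10−0) + (-11/10)·(0−3)) = ½·(0 + 3/10 + 33/10) = 9/5, so the F-coordinate is 1/5.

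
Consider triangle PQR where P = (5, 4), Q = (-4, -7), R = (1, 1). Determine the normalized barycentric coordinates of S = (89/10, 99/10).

Signed area of the reference triangle: [PQR] = ½·(5·(-7−1) + (-4)·(1−4) + 1·(4−(-7))) = ½·(-40 + 12 + 11) = -17/2.
[SQR] = ½·((89/10)·(-7−1) + (-4)·(1−(99/10)) + 1·(99/10−(-7))) = ½·(-356/5 + 178/5 + 169/10) = -187/20, so the P-coordinate is (-187/20)/(-17/2) = 11/10.
[PSR] = ½·(5·(99/10−1) + (89/10)·(1−4) + 1·(4−(99/10))) = ½·(89/2 − 267/10 − 59/10) = 119/20, so the Q-coordinate is -7/10.
[PQS] = ½·(5·(-7−(99/10)) + (-4)·(99/10−4) + (89/10)·(4−(-7))) = ½·(-169/2 − 118/5 + 979/10) = -51/10, so the R-coordinate is 3/5.
Check: 11/10 − 7/10 + 3/5 = 1.

(11/10, -7/10, 3/5)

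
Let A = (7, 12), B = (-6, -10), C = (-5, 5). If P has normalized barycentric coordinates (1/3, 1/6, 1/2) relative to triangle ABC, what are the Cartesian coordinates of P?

P = (1/3)·A + (1/6)·B + (1/2)·C.
x-coordinate: (1/3)·7 + (1/6)·(-6) + (1/2)·(-5) = -7/6.
y-coordinate: (1/3)·12 + (1/6)·(-10) + (1/2)·5 = 29/6.

(-7/6, 29/6)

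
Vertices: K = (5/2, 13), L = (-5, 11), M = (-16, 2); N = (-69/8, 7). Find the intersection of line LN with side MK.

Barycentric coordinates of N with respect to KLM: (1/4, 1/4, 1/2).
On side MK the L-coordinate is zero; dropping N's L-weight 1/4 and renormalizing the remaining 1/2 : 1/4 gives weights 2/3, 1/3 on M, K.
J = (2/3)·(-16, 2) + (1/3)·(5/2, 13) = (-59/6, 17/3).

(-59/6, 17/3)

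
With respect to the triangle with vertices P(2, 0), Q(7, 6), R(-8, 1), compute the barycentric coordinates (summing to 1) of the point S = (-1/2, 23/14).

Signed area of the reference triangle: [PQR] = ½·(2·(6−1) + 7·(1−0) + (-8)·(0−6)) = ½·(10 + 7 + 48) = 65/2.
[SQR] = ½·((-1/2)·(6−1) + 7·(1−(23/14)) + (-8)·(23/14−6)) = ½·(-5/2 − 9/2 + 244/7) = 195/14, so the P-coordinate is (195/14)/(65/2) = 3/7.
[PSR] = ½·(2·(23/14−1) + (-1/2)·(1−0) + (-8)·(0−(23/14))) = ½·(9/7 − 1/2 + 92/7) = 195/28, so the Q-coordinate is 3/14.
[PQS] = ½·(2·(6−(23/14)) + 7·(23/14−0) + (-1/2)·(0−6)) = ½·(61/7 + 23/2 + 3) = 325/28, so the R-coordinate is 5/14.

(3/7, 3/14, 5/14)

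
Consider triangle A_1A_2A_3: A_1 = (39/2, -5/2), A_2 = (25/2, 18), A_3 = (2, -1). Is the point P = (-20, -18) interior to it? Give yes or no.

no

Barycentric coordinates of P: (-958/1393, -1322/1393, 3673/1393).
The three coordinates are negative, negative, positive; a point is interior exactly when all three are positive.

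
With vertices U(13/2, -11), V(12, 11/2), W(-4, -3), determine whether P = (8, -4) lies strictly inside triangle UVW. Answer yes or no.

yes

Barycentric coordinates of P: (472/869, 342/869, 5/79).
The three coordinates are positive, positive, positive; a point is interior exactly when all three are positive.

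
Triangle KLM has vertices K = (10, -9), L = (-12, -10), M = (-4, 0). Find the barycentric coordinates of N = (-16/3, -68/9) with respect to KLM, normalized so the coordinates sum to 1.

(2/9, 5/9, 2/9)

Signed area of the reference triangle: [KLM] = ½·(10·(-10−0) + (-12)·(0−(-9)) + (-4)·(-9−(-10))) = ½·(-100 − 108 − 4) = -106.
[NLM] = ½·((-16/3)·(-10−0) + (-12)·(0−(-68/9)) + (-4)·(-68/9−(-10))) = ½·(160/3 − 272/3 − 88/9) = -212/9, so the K-coordinate is (-212/9)/(-106) = 2/9.
[KNM] = ½·(10·(-68/9−0) + (-16/3)·(0−(-9)) + (-4)·(-9−(-68/9))) = ½·(-680/9 − 48 + 52/9) = -530/9, so the L-coordinate is 5/9.
[KLN] = ½·(10·(-10−(-68/9)) + (-12)·(-68/9−(-9)) + (-16/3)·(-9−(-10))) = ½·(-220/9 − 52/3 − 16/3) = -212/9, so the M-coordinate is 2/9.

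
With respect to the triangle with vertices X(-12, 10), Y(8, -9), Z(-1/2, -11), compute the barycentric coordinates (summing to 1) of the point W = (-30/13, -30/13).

(5/13, 4/13, 4/13)

Signed area of the reference triangle: [XYZ] = ½·((-12)·(-9−(-11)) + 8·(-11−10) + (-1/2)·(10−(-9))) = ½·(-24 − 168 − 19/2) = -403/4.
[WYZ] = ½·((-30/13)·(-9−(-11)) + 8·(-11−(-30/13)) + (-1/2)·(-30/13−(-9))) = ½·(-60/13 − 904/13 − 87/26) = -155/4, so the X-coordinate is (-155/4)/(-403/4) = 5/13.
[XWZ] = ½·((-12)·(-30/13−(-11)) + (-30/13)·(-11−10) + (-1/2)·(10−(-30/13))) = ½·(-1356/13 + 630/13 − 80/13) = -31, so the Y-coordinate is 4/13.
[XYW] = ½·((-12)·(-9−(-30/13)) + 8·(-30/13−10) + (-30/13)·(10−(-9))) = ½·(1044/13 − 1280/13 − 570/13) = -31, so the Z-coordinate is 4/13.
Check: 5/13 + 4/13 + 4/13 = 1.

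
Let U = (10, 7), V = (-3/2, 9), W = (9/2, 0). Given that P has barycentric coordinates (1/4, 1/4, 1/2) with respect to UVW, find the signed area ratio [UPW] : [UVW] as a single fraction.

1/4

The signed ratio [UPW]/[UVW] equals the barycentric coordinate of P at vertex V, which is 1/4.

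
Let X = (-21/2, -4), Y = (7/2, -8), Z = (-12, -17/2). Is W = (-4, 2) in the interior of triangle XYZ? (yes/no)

no

Barycentric coordinates of W: (635/276, 27/92, -110/69).
The three coordinates are positive, positive, negative; a point is interior exactly when all three are positive.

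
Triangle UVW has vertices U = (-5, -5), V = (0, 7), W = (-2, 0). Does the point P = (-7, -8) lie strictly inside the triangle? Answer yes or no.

Barycentric coordinates of P: (19/11, 1/11, -9/11).
The three coordinates are positive, positive, negative; a point is interior exactly when all three are positive.

no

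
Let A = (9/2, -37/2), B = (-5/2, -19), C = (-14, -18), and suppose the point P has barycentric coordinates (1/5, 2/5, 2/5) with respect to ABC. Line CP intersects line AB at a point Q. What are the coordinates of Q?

Line CP meets AB where the C-coordinate vanishes; zeroing P's C-weight and renormalizing leaves A, B-weights 1/5 : 2/5 → (1/3, 2/3).
So Q = (1/3)·A + (2/3)·B = (-1/6, -113/6).

(-1/6, -113/6)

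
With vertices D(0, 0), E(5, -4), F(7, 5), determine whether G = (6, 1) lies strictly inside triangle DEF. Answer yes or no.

yes

Barycentric coordinates of G: (1/53, 23/53, 29/53).
The three coordinates are positive, positive, positive; a point is interior exactly when all three are positive.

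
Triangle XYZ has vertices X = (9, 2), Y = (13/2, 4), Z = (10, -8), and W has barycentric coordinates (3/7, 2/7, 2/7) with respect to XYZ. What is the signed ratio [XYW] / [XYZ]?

2/7

The signed ratio [XYW]/[XYZ] equals the barycentric coordinate of W at vertex Z, which is 2/7.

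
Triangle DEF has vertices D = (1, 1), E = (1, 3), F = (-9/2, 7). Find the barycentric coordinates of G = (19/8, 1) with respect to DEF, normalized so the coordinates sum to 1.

(1/2, 3/4, -1/4)

Signed area of the reference triangle: [DEF] = ½·(1·(3−7) + 1·(7−1) + (-9/2)·(1−3)) = ½·(-4 + 6 + 9) = 11/2.
[GEF] = ½·((19/8)·(3−7) + 1·(7−1) + (-9/2)·(1−3)) = ½·(-19/2 + 6 + 9) = 11/4, so the D-coordinate is (11/4)/(11/2) = 1/2.
[DGF] = ½·(1·(1−7) + (19/8)·(7−1) + (-9/2)·(1−1)) = ½·(-6 + 57/4 + 0) = 33/8, so the E-coordinate is 3/4.
[DEG] = ½·(1·(3−1) + 1·(1−1) + (19/8)·(1−3)) = ½·(2 + 0 − 19/4) = -11/8, so the F-coordinate is -1/4.
Check: 1/2 + 3/4 − 1/4 = 1.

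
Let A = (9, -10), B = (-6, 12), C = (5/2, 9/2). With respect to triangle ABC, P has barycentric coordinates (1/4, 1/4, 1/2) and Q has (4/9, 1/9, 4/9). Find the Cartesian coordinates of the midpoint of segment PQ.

Barycentric coordinates of the midpoint are the average: (25/72, 13/72, 17/36).
Converting: (25/72)·A + (13/72)·B + (17/36)·C = (29/9, 59/72).

(29/9, 59/72)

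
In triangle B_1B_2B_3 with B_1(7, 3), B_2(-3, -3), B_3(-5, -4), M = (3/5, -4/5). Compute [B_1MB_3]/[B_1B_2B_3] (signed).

[B_1B_2B_3] = ½·(7·(-3−(-4)) + (-3)·(-4−3) + (-5)·(3−(-3))) = ½·(7 + 21 − 30) = -1.
[B_1MB_3] = ½·(7·(-4/5−(-4)) + (3/5)·(-4−3) + (-5)·(3−(-4/5))) = ½·(112/5 − 21/5 − 19) = -2/5, so the ratio is (-2/5)/(-1) = 2/5.

2/5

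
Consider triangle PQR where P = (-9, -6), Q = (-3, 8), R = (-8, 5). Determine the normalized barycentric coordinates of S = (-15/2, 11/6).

Signed area of the reference triangle: [PQR] = ½·((-9)·(8−5) + (-3)·(5−(-6)) + (-8)·(-6−8)) = ½·(-27 − 33 + 112) = 26.
[SQR] = ½·((-15/2)·(8−5) + (-3)·(5−(11/6)) + (-8)·(11/6−8)) = ½·(-45/2 − 19/2 + 148/3) = 26/3, so the P-coordinate is (26/3)/26 = 1/3.
[PSR] = ½·((-9)·(11/6−5) + (-15/2)·(5−(-6)) + (-8)·(-6−(11/6))) = ½·(57/2 − 165/2 + 188/3) = 13/3, so the Q-coordinate is 1/6.
[PQS] = ½·((-9)·(8−(11/6)) + (-3)·(11/6−(-6)) + (-15/2)·(-6−8)) = ½·(-111/2 − 47/2 + 105) = 13, so the R-coordinate is 1/2.

(1/3, 1/6, 1/2)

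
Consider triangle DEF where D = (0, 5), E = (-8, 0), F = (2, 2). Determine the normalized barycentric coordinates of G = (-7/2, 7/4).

(1/4, 1/2, 1/4)

Signed area of the reference triangle: [DEF] = ½·(0·(0−2) + (-8)·(2−5) + 2·(5−0)) = ½·(0 + 24 + 10) = 17.
[GEF] = ½·((-7/2)·(0−2) + (-8)·(2−(7/4)) + 2·(7/4−0)) = ½·(7 − 2 + 7/2) = 17/4, so the D-coordinate is (17/4)/17 = 1/4.
[DGF] = ½·(0·(7/4−2) + (-7/2)·(2−5) + 2·(5−(7/4))) = ½·(0 + 21/2 + 13/2) = 17/2, so the E-coordinate is 1/2.
[DEG] = ½·(0·(0−(7/4)) + (-8)·(7/4−5) + (-7/2)·(5−0)) = ½·(0 + 26 − 35/2) = 17/4, so the F-coordinate is 1/4.
Check: 1/4 + 1/2 + 1/4 = 1.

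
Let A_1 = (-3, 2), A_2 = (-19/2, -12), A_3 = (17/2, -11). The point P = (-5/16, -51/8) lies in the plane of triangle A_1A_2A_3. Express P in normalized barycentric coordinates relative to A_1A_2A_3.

(3/8, 1/4, 3/8)

Signed area of the reference triangle: [A_1A_2A_3] = ½·((-3)·(-12−(-11)) + (-19/2)·(-11−2) + (17/2)·(2−(-12))) = ½·(3 + 247/2 + 119) = 491/4.
[PA_2A_3] = ½·((-5/16)·(-12−(-11)) + (-19/2)·(-11−(-51/8)) + (17/2)·(-51/8−(-12))) = ½·(5/16 + 703/16 + 765/16) = 1473/32, so the A_1-coordinate is (1473/32)/(491/4) = 3/8.
[A_1PA_3] = ½·((-3)·(-51/8−(-11)) + (-5/16)·(-11−2) + (17/2)·(2−(-51/8))) = ½·(-111/8 + 65/16 + 1139/16) = 491/16, so the A_2-coordinate is 1/4.
[A_1A_2P] = ½·((-3)·(-12−(-51/8)) + (-19/2)·(-51/8−2) + (-5/16)·(2−(-12))) = ½·(135/8 + 1273/16 − 35/8) = 1473/32, so the A_3-coordinate is 3/8.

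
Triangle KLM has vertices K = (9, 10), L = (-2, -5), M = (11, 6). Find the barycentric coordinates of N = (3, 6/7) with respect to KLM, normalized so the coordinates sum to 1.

Signed area of the reference triangle: [KLM] = ½·(9·(-5−6) + (-2)·(6−10) + 11·(10−(-5))) = ½·(-99 + 8 + 165) = 37.
[NLM] = ½·(3·(-5−6) + (-2)·(6−(6/7)) + 11·(6/7−(-5))) = ½·(-33 − 72/7 + 451/7) = 74/7, so the K-coordinate is (74/7)/37 = 2/7.
[KNM] = ½·(9·(6/7−6) + 3·(6−10) + 11·(10−(6/7))) = ½·(-324/7 − 12 + 704/7) = 148/7, so the L-coordinate is 4/7.
[KLN] = ½·(9·(-5−(6/7)) + (-2)·(6/7−10) + 3·(10−(-5))) = ½·(-369/7 + 128/7 + 45) = 37/7, so the M-coordinate is 1/7.
Check: 2/7 + 4/7 + 1/7 = 1.

(2/7, 4/7, 1/7)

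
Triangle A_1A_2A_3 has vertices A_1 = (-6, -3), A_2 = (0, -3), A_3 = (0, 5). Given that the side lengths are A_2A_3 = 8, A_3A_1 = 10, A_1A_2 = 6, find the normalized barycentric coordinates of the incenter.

(1/3, 5/12, 1/4)

The incenter has barycentric coordinates proportional to the opposite side lengths: (8 : 10 : 6).
Normalizing by 8+10+6 = 24 gives (1/3, 5/12, 1/4).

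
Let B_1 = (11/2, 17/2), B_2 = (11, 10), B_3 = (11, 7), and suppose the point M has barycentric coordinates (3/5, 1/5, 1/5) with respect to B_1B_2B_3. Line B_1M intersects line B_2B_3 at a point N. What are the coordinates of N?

(11, 17/2)

Line B_1M meets B_2B_3 where the B_1-coordinate vanishes; zeroing M's B_1-weight and renormalizing leaves B_2, B_3-weights 1/5 : 1/5 → (1/2, 1/2).
So N = (1/2)·B_2 + (1/2)·B_3 = (11, 17/2).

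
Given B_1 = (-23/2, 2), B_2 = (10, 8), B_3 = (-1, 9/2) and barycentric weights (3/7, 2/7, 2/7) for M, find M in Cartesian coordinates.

M = (3/7)·B_1 + (2/7)·B_2 + (2/7)·B_3.
x-coordinate: (3/7)·(-23/2) + (2/7)·10 + (2/7)·(-1) = -33/14.
y-coordinate: (3/7)·2 + (2/7)·8 + (2/7)·(9/2) = 31/7.

(-33/14, 31/7)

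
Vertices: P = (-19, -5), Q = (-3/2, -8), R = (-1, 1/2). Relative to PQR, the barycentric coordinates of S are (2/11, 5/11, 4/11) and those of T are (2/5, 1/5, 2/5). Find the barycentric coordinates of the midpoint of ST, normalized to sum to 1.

Since both coordinate triples sum to 1, the midpoint's barycentrics are the componentwise average.
(2/11+2/5)/2 = 16/55; similarly 18/55 and 21/55.

(16/55, 18/55, 21/55)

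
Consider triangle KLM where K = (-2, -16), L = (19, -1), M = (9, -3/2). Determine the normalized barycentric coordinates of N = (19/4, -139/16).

Signed area of the reference triangle: [KLM] = ½·((-2)·(-1−(-3/2)) + 19·(-3/2−(-16)) + 9·(-16−(-1))) = ½·(-1 + 551/2 − 135) = 279/4.
[NLM] = ½·((19/4)·(-1−(-3/2)) + 19·(-3/2−(-139/16)) + 9·(-139/16−(-1))) = ½·(19/8 + 2185/16 − 1107/16) = 279/8, so the K-coordinate is (279/8)/(279/4) = 1/2.
[KNM] = ½·((-2)·(-139/16−(-3/2)) + (19/4)·(-3/2−(-16)) + 9·(-16−(-139/16))) = ½·(115/8 + 551/8 − 1053/16) = 279/32, so the L-coordinate is 1/8.
[KLN] = ½·((-2)·(-1−(-139/16)) + 19·(-139/16−(-16)) + (19/4)·(-16−(-1))) = ½·(-123/8 + 2223/16 − 285/4) = 837/32, so the M-coordinate is 3/8.
Check: 1/2 + 1/8 + 3/8 = 1.

(1/2, 1/8, 3/8)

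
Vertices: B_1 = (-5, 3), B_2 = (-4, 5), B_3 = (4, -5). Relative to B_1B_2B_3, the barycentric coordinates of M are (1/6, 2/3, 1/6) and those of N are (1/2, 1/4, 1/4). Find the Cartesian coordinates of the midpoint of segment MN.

(-8/3, 9/4)

Barycentric coordinates of the midpoint are the average: (1/3, 11/24, 5/24).
Converting: (1/3)·B_1 + (11/24)·B_2 + (5/24)·B_3 = (-8/3, 9/4).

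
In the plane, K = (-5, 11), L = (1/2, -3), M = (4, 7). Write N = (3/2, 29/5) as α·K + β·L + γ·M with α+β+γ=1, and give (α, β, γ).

Signed area of the reference triangle: [KLM] = ½·((-5)·(-3−7) + (1/2)·(7−11) + 4·(11−(-3))) = ½·(50 − 2 + 56) = 52.
[NLM] = ½·((3/2)·(-3−7) + (1/2)·(7−(29/5)) + 4·(29/5−(-3))) = ½·(-15 + 3/5 + 176/5) = 52/5, so the K-coordinate is (52/5)/52 = 1/5.
[KNM] = ½·((-5)·(29/5−7) + (3/2)·(7−11) + 4·(11−(29/5))) = ½·(6 − 6 + 104/5) = 52/5, so the L-coordinate is 1/5.
[KLN] = ½·((-5)·(-3−(29/5)) + (1/2)·(29/5−11) + (3/2)·(11−(-3))) = ½·(44 − 13/5 + 21) = 156/5, so the M-coordinate is 3/5.

(1/5, 1/5, 3/5)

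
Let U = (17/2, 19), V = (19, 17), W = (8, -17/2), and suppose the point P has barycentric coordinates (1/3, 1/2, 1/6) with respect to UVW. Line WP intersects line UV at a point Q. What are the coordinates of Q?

Line WP meets UV where the W-coordinate vanishes; zeroing P's W-weight and renormalizing leaves U, V-weights 1/3 : 1/2 → (2/5, 3/5).
So Q = (2/5)·U + (3/5)·V = (74/5, 89/5).

(74/5, 89/5)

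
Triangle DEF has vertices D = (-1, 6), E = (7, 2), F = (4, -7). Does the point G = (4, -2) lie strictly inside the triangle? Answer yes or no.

Barycentric coordinates of G: (5/28, 25/84, 11/21).
The three coordinates are positive, positive, positive; a point is interior exactly when all three are positive.

yes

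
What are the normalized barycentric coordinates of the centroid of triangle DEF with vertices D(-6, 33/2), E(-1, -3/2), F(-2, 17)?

(1/3, 1/3, 1/3)

The centroid is the average of the vertices, so each weight is 1/3.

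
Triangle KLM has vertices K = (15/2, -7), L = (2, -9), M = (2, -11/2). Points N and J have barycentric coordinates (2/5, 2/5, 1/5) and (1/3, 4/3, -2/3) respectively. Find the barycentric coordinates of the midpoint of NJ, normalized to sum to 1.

Since both coordinate triples sum to 1, the midpoint's barycentrics are the componentwise average.
(2/5+1/3)/2 = 11/30; similarly 13/15 and -7/30.

(11/30, 13/15, -7/30)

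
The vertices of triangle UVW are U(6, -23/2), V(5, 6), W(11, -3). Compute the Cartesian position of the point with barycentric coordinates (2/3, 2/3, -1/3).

(11/3, -8/3)

P = (2/3)·U + (2/3)·V + (-1/3)·W.
x-coordinate: (2/3)·6 + (2/3)·5 + (-1/3)·11 = 11/3.
y-coordinate: (2/3)·(-23/2) + (2/3)·6 + (-1/3)·(-3) = -8/3.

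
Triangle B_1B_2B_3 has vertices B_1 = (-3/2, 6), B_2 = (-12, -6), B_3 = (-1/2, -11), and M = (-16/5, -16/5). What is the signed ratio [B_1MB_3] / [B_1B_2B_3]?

1/5

[B_1B_2B_3] = ½·((-3/2)·(-6−(-11)) + (-12)·(-11−6) + (-1/2)·(6−(-6))) = ½·(-15/2 + 204 − 6) = 381/4.
[B_1MB_3] = ½·((-3/2)·(-16/5−(-11)) + (-16/5)·(-11−6) + (-1/2)·(6−(-16/5))) = ½·(-117/10 + 272/5 − 23/5) = 381/20, so the ratio is (381/20)/(381/4) = 1/5.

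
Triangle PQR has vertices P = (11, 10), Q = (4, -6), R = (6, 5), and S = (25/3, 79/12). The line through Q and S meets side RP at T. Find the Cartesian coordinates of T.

Barycentric coordinates of S with respect to PQR: (1/2, 1/12, 5/12).
On side RP the Q-coordinate is zero; dropping S's Q-weight 1/12 and renormalizing the remaining 5/12 : 1/2 gives weights 5/11, 6/11 on R, P.
T = (5/11)·(6, 5) + (6/11)·(11, 10) = (96/11, 85/11).

(96/11, 85/11)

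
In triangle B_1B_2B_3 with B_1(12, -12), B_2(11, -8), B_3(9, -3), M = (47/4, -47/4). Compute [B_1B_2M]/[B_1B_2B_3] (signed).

[B_1B_2B_3] = ½·(12·(-8−(-3)) + 11·(-3−(-12)) + 9·(-12−(-8))) = ½·(-60 + 99 − 36) = 3/2.
[B_1B_2M] = ½·(12·(-8−(-47/4)) + 11·(-47/4−(-12)) + (47/4)·(-12−(-8))) = ½·(45 + 11/4 − 47) = 3/8, so the ratio is (3/8)/(3/2) = 1/4.

1/4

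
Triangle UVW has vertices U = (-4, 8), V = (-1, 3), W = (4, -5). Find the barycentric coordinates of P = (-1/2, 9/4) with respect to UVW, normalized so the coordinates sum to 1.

(1/4, 1/2, 1/4)

Signed area of the reference triangle: [UVW] = ½·((-4)·(3−(-5)) + (-1)·(-5−8) + 4·(8−3)) = ½·(-32 + 13 + 20) = 1/2.
[PVW] = ½·((-1/2)·(3−(-5)) + (-1)·(-5−(9/4)) + 4·(9/4−3)) = ½·(-4 + 29/4 − 3) = 1/8, so the U-coordinate is (1/8)/(1/2) = 1/4.
[UPW] = ½·((-4)·(9/4−(-5)) + (-1/2)·(-5−8) + 4·(8−(9/4))) = ½·(-29 + 13/2 + 23) = 1/4, so the V-coordinate is 1/2.
[UVP] = ½·((-4)·(3−(9/4)) + (-1)·(9/4−8) + (-1/2)·(8−3)) = ½·(-3 + 23/4 − 5/2) = 1/8, so the W-coordinate is 1/4.
Check: 1/4 + 1/2 + 1/4 = 1.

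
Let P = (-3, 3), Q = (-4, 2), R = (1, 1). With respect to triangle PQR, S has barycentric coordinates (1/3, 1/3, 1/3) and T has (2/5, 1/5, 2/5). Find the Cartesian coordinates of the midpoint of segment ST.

Barycentric coordinates of the midpoint are the average: (11/30, 4/15, 11/30).
Converting: (11/30)·P + (4/15)·Q + (11/30)·R = (-9/5, 2).

(-9/5, 2)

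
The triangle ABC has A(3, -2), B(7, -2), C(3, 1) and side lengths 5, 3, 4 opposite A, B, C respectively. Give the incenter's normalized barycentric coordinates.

(5/12, 1/4, 1/3)

The incenter has barycentric coordinates proportional to the opposite side lengths: (5 : 3 : 4).
Normalizing by 5+3+4 = 12 gives (5/12, 1/4, 1/3).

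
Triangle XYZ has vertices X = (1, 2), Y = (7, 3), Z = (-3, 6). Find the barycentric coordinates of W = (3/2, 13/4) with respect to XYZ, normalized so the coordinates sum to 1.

Signed area of the reference triangle: [XYZ] = ½·(1·(3−6) + 7·(6−2) + (-3)·(2−3)) = ½·(-3 + 28 + 3) = 14.
[WYZ] = ½·((3/2)·(3−6) + 7·(6−(13/4)) + (-3)·(13/4−3)) = ½·(-9/2 + 77/4 − 3/4) = 7, so the X-coordinate is 7/14 = 1/2.
[XWZ] = ½·(1·(13/4−6) + (3/2)·(6−2) + (-3)·(2−(13/4))) = ½·(-11/4 + 6 + 15/4) = 7/2, so the Y-coordinate is 1/4.
[XYW] = ½·(1·(3−(13/4)) + 7·(13/4−2) + (3/2)·(2−3)) = ½·(-1/4 + 35/4 − 3/2) = 7/2, so the Z-coordinate is 1/4.

(1/2, 1/4, 1/4)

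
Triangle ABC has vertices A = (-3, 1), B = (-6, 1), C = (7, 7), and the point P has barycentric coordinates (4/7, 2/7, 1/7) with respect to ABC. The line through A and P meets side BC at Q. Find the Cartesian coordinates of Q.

Line AP meets BC where the A-coordinate vanishes; zeroing P's A-weight and renormalizing leaves B, C-weights 2/7 : 1/7 → (2/3, 1/3).
So Q = (2/3)·B + (1/3)·C = (-5/3, 3).

(-5/3, 3)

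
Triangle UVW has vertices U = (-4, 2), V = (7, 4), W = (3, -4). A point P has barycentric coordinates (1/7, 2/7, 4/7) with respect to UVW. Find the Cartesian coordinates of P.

(22/7, -6/7)

P = (1/7)·U + (2/7)·V + (4/7)·W.
x-coordinate: (1/7)·(-4) + (2/7)·7 + (4/7)·3 = 22/7.
y-coordinate: (1/7)·2 + (2/7)·4 + (4/7)·(-4) = -6/7.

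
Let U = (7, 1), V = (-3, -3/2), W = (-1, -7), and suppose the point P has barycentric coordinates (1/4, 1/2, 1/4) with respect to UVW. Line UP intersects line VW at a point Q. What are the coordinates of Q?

(-7/3, -10/3)

Line UP meets VW where the U-coordinate vanishes; zeroing P's U-weight and renormalizing leaves V, W-weights 1/2 : 1/4 → (2/3, 1/3).
So Q = (2/3)·V + (1/3)·W = (-7/3, -10/3).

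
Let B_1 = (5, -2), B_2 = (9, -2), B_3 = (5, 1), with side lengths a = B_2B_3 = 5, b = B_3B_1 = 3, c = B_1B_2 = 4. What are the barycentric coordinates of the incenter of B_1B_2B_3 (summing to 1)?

(5/12, 1/4, 1/3)

The incenter has barycentric coordinates proportional to the opposite side lengths: (5 : 3 : 4).
Normalizing by 5+3+4 = 12 gives (5/12, 1/4, 1/3).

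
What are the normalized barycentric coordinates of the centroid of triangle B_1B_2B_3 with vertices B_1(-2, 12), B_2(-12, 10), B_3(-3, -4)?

The centroid is the average of the vertices, so each weight is 1/3.

(1/3, 1/3, 1/3)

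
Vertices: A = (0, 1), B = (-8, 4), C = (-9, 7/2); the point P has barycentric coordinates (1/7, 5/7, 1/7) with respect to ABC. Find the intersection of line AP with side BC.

Line AP meets BC where the A-coordinate vanishes; zeroing P's A-weight and renormalizing leaves B, C-weights 5/7 : 1/7 → (5/6, 1/6).
So Q = (5/6)·B + (1/6)·C = (-49/6, 47/12).

(-49/6, 47/12)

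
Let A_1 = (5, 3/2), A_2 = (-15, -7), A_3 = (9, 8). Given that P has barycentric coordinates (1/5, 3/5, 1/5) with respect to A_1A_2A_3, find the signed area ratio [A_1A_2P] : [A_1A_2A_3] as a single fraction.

The signed ratio [A_1A_2P]/[A_1A_2A_3] equals the barycentric coordinate of P at vertex A_3, which is 1/5.

1/5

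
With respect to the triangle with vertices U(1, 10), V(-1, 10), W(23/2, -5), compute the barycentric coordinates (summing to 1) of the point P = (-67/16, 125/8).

(3/4, 5/8, -3/8)

Signed area of the reference triangle: [UVW] = ½·(1·(10−(-5)) + (-1)·(-5−10) + (23/2)·(10−10)) = ½·(15 + 15 + 0) = 15.
[PVW] = ½·((-67/16)·(10−(-5)) + (-1)·(-5−(125/8)) + (23/2)·(125/8−10)) = ½·(-1005/16 + 165/8 + 1035/16) = 45/4, so the U-coordinate is (45/4)/15 = 3/4.
[UPW] = ½·(1·(125/8−(-5)) + (-67/16)·(-5−10) + (23/2)·(10−(125/8))) = ½·(165/8 + 1005/16 − 1035/16) = 75/8, so the V-coordinate is 5/8.
[UVP] = ½·(1·(10−(125/8)) + (-1)·(125/8−10) + (-67/16)·(10−10)) = ½·(-45/8 − 45/8 + 0) = -45/8, so the W-coordinate is -3/8.
Check: 3/4 + 5/8 − 3/8 = 1.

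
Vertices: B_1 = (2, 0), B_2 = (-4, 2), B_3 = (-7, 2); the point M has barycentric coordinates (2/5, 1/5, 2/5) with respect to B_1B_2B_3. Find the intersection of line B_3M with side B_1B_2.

Line B_3M meets B_1B_2 where the B_3-coordinate vanishes; zeroing M's B_3-weight and renormalizing leaves B_1, B_2-weights 2/5 : 1/5 → (2/3, 1/3).
So N = (2/3)·B_1 + (1/3)·B_2 = (0, 2/3).

(0, 2/3)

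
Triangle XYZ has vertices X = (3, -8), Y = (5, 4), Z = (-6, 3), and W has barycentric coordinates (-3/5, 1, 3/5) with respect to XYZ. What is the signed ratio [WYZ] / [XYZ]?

-3/5

The signed ratio [WYZ]/[XYZ] equals the barycentric coordinate of W at vertex X, which is -3/5.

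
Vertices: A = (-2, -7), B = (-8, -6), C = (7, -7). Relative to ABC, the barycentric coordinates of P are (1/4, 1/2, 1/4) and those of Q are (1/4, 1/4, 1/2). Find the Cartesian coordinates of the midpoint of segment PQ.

Barycentric coordinates of the midpoint are the average: (1/4, 3/8, 3/8).
Converting: (1/4)·A + (3/8)·B + (3/8)·C = (-7/8, -53/8).

(-7/8, -53/8)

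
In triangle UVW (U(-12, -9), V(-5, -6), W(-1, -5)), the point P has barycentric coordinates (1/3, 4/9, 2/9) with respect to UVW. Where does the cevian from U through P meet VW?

Line UP meets VW where the U-coordinate vanishes; zeroing P's U-weight and renormalizing leaves V, W-weights 4/9 : 2/9 → (2/3, 1/3).
So Q = (2/3)·V + (1/3)·W = (-11/3, -17/3).

(-11/3, -17/3)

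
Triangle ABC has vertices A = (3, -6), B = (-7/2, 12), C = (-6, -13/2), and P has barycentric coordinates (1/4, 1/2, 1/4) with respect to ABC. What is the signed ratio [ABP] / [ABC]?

The signed ratio [ABP]/[ABC] equals the barycentric coordinate of P at vertex C, which is 1/4.

1/4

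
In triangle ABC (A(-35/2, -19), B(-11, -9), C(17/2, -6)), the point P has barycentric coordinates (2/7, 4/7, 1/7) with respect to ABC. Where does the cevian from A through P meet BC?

(-71/10, -42/5)

Line AP meets BC where the A-coordinate vanishes; zeroing P's A-weight and renormalizing leaves B, C-weights 4/7 : 1/7 → (4/5, 1/5).
So Q = (4/5)·B + (1/5)·C = (-71/10, -42/5).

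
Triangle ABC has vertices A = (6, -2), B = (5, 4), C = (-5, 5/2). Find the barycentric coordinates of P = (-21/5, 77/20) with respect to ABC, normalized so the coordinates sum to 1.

Signed area of the reference triangle: [ABC] = ½·(6·(4−(5/2)) + 5·(5/2−(-2)) + (-5)·(-2−4)) = ½·(9 + 45/2 + 30) = 123/4.
[PBC] = ½·((-21/5)·(4−(5/2)) + 5·(5/2−(77/20)) + (-5)·(77/20−4)) = ½·(-63/10 − 27/4 + 3/4) = -123/20, so the A-coordinate is (-123/20)/(123/4) = -1/5.
[APC] = ½·(6·(77/20−(5/2)) + (-21/5)·(5/2−(-2)) + (-5)·(-2−(77/20))) = ½·(81/10 − 189/10 + 117/4) = 369/40, so the B-coordinate is 3/10.
[ABP] = ½·(6·(4−(77/20)) + 5·(77/20−(-2)) + (-21/5)·(-2−4)) = ½·(9/10 + 117/4 + 126/5) = 1107/40, so the C-coordinate is 9/10.

(-1/5, 3/10, 9/10)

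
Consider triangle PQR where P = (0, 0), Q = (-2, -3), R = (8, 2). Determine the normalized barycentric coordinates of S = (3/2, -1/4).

Signed area of the reference triangle: [PQR] = ½·(0·(-3−2) + (-2)·(2−0) + 8·(0−(-3))) = ½·(0 − 4 + 24) = 10.
[SQR] = ½·((3/2)·(-3−2) + (-2)·(2−(-1/4)) + 8·(-1/4−(-3))) = ½·(-15/2 − 9/2 + 22) = 5, so the P-coordinate is 5/10 = 1/2.
[PSR] = ½·(0·(-1/4−2) + (3/2)·(2−0) + 8·(0−(-1/4))) = ½·(0 + 3 + 2) = 5/2, so the Q-coordinate is 1/4.
[PQS] = ½·(0·(-3−(-1/4)) + (-2)·(-1/4−0) + (3/2)·(0−(-3))) = ½·(0 + 1/2 + 9/2) = 5/2, so the R-coordinate is 1/4.
Check: 1/2 + 1/4 + 1/4 = 1.

(1/2, 1/4, 1/4)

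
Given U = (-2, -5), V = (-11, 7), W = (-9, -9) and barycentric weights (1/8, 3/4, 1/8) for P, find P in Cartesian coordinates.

P = (1/8)·U + (3/4)·V + (1/8)·W.
x-coordinate: (1/8)·(-2) + (3/4)·(-11) + (1/8)·(-9) = -77/8.
y-coordinate: (1/8)·(-5) + (3/4)·7 + (1/8)·(-9) = 7/2.

(-77/8, 7/2)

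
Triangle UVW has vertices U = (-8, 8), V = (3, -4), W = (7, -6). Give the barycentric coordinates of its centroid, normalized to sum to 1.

(1/3, 1/3, 1/3)

The centroid is the average of the vertices, so each weight is 1/3.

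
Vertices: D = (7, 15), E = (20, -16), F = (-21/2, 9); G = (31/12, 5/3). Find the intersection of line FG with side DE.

(47/3, -17/3)

Barycentric coordinates of G with respect to DEF: (1/6, 1/3, 1/2).
On side DE the F-coordinate is zero; dropping G's F-weight 1/2 and renormalizing the remaining 1/6 : 1/3 gives weights 1/3, 2/3 on D, E.
H = (1/3)·(7, 15) + (2/3)·(20, -16) = (47/3, -17/3).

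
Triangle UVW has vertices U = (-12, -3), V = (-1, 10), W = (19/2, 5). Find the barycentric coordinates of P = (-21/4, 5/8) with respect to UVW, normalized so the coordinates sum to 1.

(5/8, 1/8, 1/4)

Signed area of the reference triangle: [UVW] = ½·((-12)·(10−5) + (-1)·(5−(-3)) + (19/2)·(-3−10)) = ½·(-60 − 8 − 247/2) = -383/4.
[PVW] = ½·((-21/4)·(10−5) + (-1)·(5−(5/8)) + (19/2)·(5/8−10)) = ½·(-105/4 − 35/8 − 1425/16) = -1915/32, so the U-coordinate is (-1915/32)/(-383/4) = 5/8.
[UPW] = ½·((-12)·(5/8−5) + (-21/4)·(5−(-3)) + (19/2)·(-3−(5/8))) = ½·(105/2 − 42 − 551/16) = -383/32, so the V-coordinate is 1/8.
[UVP] = ½·((-12)·(10−(5/8)) + (-1)·(5/8−(-3)) + (-21/4)·(-3−10)) = ½·(-225/2 − 29/8 + 273/4) = -383/16, so the W-coordinate is 1/4.
Check: 5/8 + 1/8 + 1/4 = 1.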